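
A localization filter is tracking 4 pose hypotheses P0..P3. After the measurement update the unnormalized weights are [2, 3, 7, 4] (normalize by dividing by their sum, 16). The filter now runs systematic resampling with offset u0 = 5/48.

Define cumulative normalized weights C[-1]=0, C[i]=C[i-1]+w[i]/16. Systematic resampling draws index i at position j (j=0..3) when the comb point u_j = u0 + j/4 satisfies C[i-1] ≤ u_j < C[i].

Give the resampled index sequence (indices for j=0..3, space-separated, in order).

C = [1/8, 5/16, 3/4, 1]
j=0: u_0=5/48 ∈ [0, 1/8) → index 0
j=1: u_1=17/48 ∈ [5/16, 3/4) → index 2
j=2: u_2=29/48 ∈ [5/16, 3/4) → index 2
j=3: u_3=41/48 ∈ [3/4, 1) → index 3

0 2 2 3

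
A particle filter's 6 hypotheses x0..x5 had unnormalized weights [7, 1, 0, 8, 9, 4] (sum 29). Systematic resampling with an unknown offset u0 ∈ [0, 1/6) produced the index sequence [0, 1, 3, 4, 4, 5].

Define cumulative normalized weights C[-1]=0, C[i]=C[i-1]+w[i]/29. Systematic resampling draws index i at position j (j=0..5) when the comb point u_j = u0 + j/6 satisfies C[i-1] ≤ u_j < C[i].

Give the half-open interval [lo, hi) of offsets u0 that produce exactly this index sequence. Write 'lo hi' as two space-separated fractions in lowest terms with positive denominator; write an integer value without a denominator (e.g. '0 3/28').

C = [7/29, 8/29, 8/29, 16/29, 25/29, 1]
j=0 picked index 0: u0 ∈ [0, 7/29)
j=1 picked index 1: u0 ∈ [13/174, 19/174)
j=2 picked index 3: u0 ∈ [-5/87, 19/87)
j=3 picked index 4: u0 ∈ [3/58, 21/58)
j=4 picked index 4: u0 ∈ [-10/87, 17/87)
j=5 picked index 5: u0 ∈ [5/174, 1/6)
intersection: [13/174, 19/174)

13/174 19/174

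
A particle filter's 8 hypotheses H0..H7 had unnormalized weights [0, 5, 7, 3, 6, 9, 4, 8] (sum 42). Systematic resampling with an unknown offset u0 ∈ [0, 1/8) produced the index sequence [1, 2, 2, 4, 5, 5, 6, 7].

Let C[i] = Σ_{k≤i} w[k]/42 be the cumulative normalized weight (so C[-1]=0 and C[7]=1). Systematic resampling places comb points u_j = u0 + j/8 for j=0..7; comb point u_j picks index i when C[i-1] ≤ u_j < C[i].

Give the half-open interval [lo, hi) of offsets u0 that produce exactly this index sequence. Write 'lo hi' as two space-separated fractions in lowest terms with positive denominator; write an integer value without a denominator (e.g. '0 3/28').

C = [0, 5/42, 2/7, 5/14, 1/2, 5/7, 17/21, 1]
j=0 picked index 1: u0 ∈ [0, 5/42)
j=1 picked index 2: u0 ∈ [-1/168, 9/56)
j=2 picked index 2: u0 ∈ [-11/84, 1/28)
j=3 picked index 4: u0 ∈ [-1/56, 1/8)
j=4 picked index 5: u0 ∈ [0, 3/14)
j=5 picked index 5: u0 ∈ [-1/8, 5/56)
j=6 picked index 6: u0 ∈ [-1/28, 5/84)
j=7 picked index 7: u0 ∈ [-11/168, 1/8)
intersection: [0, 1/28)

0 1/28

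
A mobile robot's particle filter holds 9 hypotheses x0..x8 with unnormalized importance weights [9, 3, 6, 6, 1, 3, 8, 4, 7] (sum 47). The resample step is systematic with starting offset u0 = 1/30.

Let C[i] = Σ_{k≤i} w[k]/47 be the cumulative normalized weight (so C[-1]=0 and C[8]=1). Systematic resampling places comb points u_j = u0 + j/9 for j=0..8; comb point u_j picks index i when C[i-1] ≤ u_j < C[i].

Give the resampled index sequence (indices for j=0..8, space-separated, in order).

0 0 2 2 3 5 6 7 8

C = [9/47, 12/47, 18/47, 24/47, 25/47, 28/47, 36/47, 40/47, 1]
j=0: u_0=1/30 ∈ [0, 9/47) → index 0
j=1: u_1=13/90 ∈ [0, 9/47) → index 0
j=2: u_2=23/90 ∈ [12/47, 18/47) → index 2
j=3: u_3=11/30 ∈ [12/47, 18/47) → index 2
j=4: u_4=43/90 ∈ [18/47, 24/47) → index 3
j=5: u_5=53/90 ∈ [25/47, 28/47) → index 5
j=6: u_6=7/10 ∈ [28/47, 36/47) → index 6
j=7: u_7=73/90 ∈ [36/47, 40/47) → index 7
j=8: u_8=83/90 ∈ [40/47, 1) → index 8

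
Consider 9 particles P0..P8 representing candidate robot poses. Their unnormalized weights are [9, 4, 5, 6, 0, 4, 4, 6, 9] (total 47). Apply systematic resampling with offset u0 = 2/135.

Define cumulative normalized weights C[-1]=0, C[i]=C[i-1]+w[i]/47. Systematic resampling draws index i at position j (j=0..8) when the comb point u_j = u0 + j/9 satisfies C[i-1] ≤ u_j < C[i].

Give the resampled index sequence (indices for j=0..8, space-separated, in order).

C = [9/47, 13/47, 18/47, 24/47, 24/47, 28/47, 32/47, 38/47, 1]
j=0: u_0=2/135 ∈ [0, 9/47) → index 0
j=1: u_1=17/135 ∈ [0, 9/47) → index 0
j=2: u_2=32/135 ∈ [9/47, 13/47) → index 1
j=3: u_3=47/135 ∈ [13/47, 18/47) → index 2
j=4: u_4=62/135 ∈ [18/47, 24/47) → index 3
j=5: u_5=77/135 ∈ [24/47, 28/47) → index 5
j=6: u_6=92/135 ∈ [32/47, 38/47) → index 7
j=7: u_7=107/135 ∈ [32/47, 38/47) → index 7
j=8: u_8=122/135 ∈ [38/47, 1) → index 8

0 0 1 2 3 5 7 7 8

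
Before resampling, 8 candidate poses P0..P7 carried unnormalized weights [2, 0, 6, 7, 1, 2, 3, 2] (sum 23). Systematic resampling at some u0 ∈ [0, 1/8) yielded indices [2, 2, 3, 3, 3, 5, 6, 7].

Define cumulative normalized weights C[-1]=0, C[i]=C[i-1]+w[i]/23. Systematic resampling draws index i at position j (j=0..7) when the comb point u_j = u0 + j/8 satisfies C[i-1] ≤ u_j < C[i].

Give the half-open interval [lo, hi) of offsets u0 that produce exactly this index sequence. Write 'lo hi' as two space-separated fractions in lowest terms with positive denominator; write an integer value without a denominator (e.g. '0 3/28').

9/92 1/8

C = [2/23, 2/23, 8/23, 15/23, 16/23, 18/23, 21/23, 1]
j=0 picked index 2: u0 ∈ [2/23, 8/23)
j=1 picked index 2: u0 ∈ [-7/184, 41/184)
j=2 picked index 3: u0 ∈ [9/92, 37/92)
j=3 picked index 3: u0 ∈ [-5/184, 51/184)
j=4 picked index 3: u0 ∈ [-7/46, 7/46)
j=5 picked index 5: u0 ∈ [13/184, 29/184)
j=6 picked index 6: u0 ∈ [3/92, 15/92)
j=7 picked index 7: u0 ∈ [7/184, 1/8)
intersection: [9/92, 1/8)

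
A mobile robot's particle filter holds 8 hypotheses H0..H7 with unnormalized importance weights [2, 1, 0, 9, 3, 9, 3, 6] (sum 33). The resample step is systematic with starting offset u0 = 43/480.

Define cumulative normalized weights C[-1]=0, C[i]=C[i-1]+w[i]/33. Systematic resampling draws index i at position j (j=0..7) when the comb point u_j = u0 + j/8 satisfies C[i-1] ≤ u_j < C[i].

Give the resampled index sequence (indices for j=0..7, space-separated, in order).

1 3 3 5 5 5 7 7

C = [2/33, 1/11, 1/11, 4/11, 5/11, 8/11, 9/11, 1]
j=0: u_0=43/480 ∈ [2/33, 1/11) → index 1
j=1: u_1=103/480 ∈ [1/11, 4/11) → index 3
j=2: u_2=163/480 ∈ [1/11, 4/11) → index 3
j=3: u_3=223/480 ∈ [5/11, 8/11) → index 5
j=4: u_4=283/480 ∈ [5/11, 8/11) → index 5
j=5: u_5=343/480 ∈ [5/11, 8/11) → index 5
j=6: u_6=403/480 ∈ [9/11, 1) → index 7
j=7: u_7=463/480 ∈ [9/11, 1) → index 7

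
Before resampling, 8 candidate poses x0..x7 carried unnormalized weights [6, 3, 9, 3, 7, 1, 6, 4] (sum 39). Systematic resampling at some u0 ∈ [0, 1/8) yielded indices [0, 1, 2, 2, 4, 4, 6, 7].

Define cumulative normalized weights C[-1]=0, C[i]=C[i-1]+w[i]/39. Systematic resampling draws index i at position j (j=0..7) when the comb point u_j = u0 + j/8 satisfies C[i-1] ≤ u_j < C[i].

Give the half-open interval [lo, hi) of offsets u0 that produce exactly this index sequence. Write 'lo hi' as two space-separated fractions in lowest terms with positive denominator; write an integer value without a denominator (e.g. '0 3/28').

1/26 9/104

C = [2/13, 3/13, 6/13, 7/13, 28/39, 29/39, 35/39, 1]
j=0 picked index 0: u0 ∈ [0, 2/13)
j=1 picked index 1: u0 ∈ [3/104, 11/104)
j=2 picked index 2: u0 ∈ [-1/52, 11/52)
j=3 picked index 2: u0 ∈ [-15/104, 9/104)
j=4 picked index 4: u0 ∈ [1/26, 17/78)
j=5 picked index 4: u0 ∈ [-9/104, 29/312)
j=6 picked index 6: u0 ∈ [-1/156, 23/156)
j=7 picked index 7: u0 ∈ [7/312, 1/8)
intersection: [1/26, 9/104)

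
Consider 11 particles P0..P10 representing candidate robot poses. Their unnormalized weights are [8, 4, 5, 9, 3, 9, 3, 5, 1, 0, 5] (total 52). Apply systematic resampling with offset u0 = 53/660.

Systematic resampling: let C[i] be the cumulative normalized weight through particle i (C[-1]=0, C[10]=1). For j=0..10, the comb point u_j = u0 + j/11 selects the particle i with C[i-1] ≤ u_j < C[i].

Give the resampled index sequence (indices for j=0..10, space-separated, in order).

0 1 2 3 3 4 5 5 7 8 10

C = [2/13, 3/13, 17/52, 1/2, 29/52, 19/26, 41/52, 23/26, 47/52, 47/52, 1]
j=0: u_0=53/660 ∈ [0, 2/13) → index 0
j=1: u_1=113/660 ∈ [2/13, 3/13) → index 1
j=2: u_2=173/660 ∈ [3/13, 17/52) → index 2
j=3: u_3=233/660 ∈ [17/52, 1/2) → index 3
j=4: u_4=293/660 ∈ [17/52, 1/2) → index 3
j=5: u_5=353/660 ∈ [1/2, 29/52) → index 4
j=6: u_6=413/660 ∈ [29/52, 19/26) → index 5
j=7: u_7=43/60 ∈ [29/52, 19/26) → index 5
j=8: u_8=533/660 ∈ [41/52, 23/26) → index 7
j=9: u_9=593/660 ∈ [23/26, 47/52) → index 8
j=10: u_10=653/660 ∈ [47/52, 1) → index 10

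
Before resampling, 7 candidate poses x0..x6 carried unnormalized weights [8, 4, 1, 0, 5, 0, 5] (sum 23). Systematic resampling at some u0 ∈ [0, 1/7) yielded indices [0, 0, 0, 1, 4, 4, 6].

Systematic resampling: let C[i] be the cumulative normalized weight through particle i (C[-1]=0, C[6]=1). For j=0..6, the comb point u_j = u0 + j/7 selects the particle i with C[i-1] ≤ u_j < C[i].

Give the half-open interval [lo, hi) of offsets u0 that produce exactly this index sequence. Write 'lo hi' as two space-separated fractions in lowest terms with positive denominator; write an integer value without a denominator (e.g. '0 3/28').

C = [8/23, 12/23, 13/23, 13/23, 18/23, 18/23, 1]
j=0 picked index 0: u0 ∈ [0, 8/23)
j=1 picked index 0: u0 ∈ [-1/7, 33/161)
j=2 picked index 0: u0 ∈ [-2/7, 10/161)
j=3 picked index 1: u0 ∈ [-13/161, 15/161)
j=4 picked index 4: u0 ∈ [-1/161, 34/161)
j=5 picked index 4: u0 ∈ [-24/161, 11/161)
j=6 picked index 6: u0 ∈ [-12/161, 1/7)
intersection: [0, 10/161)

0 10/161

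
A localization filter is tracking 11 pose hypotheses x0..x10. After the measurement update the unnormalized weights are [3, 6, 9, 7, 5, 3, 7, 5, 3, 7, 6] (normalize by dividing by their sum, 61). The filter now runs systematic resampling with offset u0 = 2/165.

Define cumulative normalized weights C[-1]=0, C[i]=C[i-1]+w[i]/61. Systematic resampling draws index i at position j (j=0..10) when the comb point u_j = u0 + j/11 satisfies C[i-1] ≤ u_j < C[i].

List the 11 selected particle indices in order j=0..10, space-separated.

0 1 2 2 3 4 6 6 8 9 10

C = [3/61, 9/61, 18/61, 25/61, 30/61, 33/61, 40/61, 45/61, 48/61, 55/61, 1]
j=0: u_0=2/165 ∈ [0, 3/61) → index 0
j=1: u_1=17/165 ∈ [3/61, 9/61) → index 1
j=2: u_2=32/165 ∈ [9/61, 18/61) → index 2
j=3: u_3=47/165 ∈ [9/61, 18/61) → index 2
j=4: u_4=62/165 ∈ [18/61, 25/61) → index 3
j=5: u_5=7/15 ∈ [25/61, 30/61) → index 4
j=6: u_6=92/165 ∈ [33/61, 40/61) → index 6
j=7: u_7=107/165 ∈ [33/61, 40/61) → index 6
j=8: u_8=122/165 ∈ [45/61, 48/61) → index 8
j=9: u_9=137/165 ∈ [48/61, 55/61) → index 9
j=10: u_10=152/165 ∈ [55/61, 1) → index 10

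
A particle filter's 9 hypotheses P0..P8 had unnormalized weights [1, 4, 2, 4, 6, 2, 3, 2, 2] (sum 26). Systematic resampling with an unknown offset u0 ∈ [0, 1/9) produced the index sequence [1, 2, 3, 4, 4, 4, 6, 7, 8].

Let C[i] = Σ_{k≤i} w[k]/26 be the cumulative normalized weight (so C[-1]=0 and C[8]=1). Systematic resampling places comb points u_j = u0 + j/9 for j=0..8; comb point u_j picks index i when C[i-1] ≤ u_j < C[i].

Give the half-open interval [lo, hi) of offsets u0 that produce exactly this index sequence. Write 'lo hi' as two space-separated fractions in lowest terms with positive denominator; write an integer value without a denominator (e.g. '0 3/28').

7/78 23/234

C = [1/26, 5/26, 7/26, 11/26, 17/26, 19/26, 11/13, 12/13, 1]
j=0 picked index 1: u0 ∈ [1/26, 5/26)
j=1 picked index 2: u0 ∈ [19/234, 37/234)
j=2 picked index 3: u0 ∈ [11/234, 47/234)
j=3 picked index 4: u0 ∈ [7/78, 25/78)
j=4 picked index 4: u0 ∈ [-5/234, 49/234)
j=5 picked index 4: u0 ∈ [-31/234, 23/234)
j=6 picked index 6: u0 ∈ [5/78, 7/39)
j=7 picked index 7: u0 ∈ [8/117, 17/117)
j=8 picked index 8: u0 ∈ [4/117, 1/9)
intersection: [7/78, 23/234)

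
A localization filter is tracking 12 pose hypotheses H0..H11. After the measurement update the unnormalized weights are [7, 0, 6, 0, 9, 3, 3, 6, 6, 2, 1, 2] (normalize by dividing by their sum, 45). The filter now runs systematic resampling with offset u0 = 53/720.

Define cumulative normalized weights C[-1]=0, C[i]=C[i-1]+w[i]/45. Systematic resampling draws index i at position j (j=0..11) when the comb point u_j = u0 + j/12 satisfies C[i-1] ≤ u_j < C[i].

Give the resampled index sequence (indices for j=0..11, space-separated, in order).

0 2 2 4 4 5 6 7 7 8 9 11

C = [7/45, 7/45, 13/45, 13/45, 22/45, 5/9, 28/45, 34/45, 8/9, 14/15, 43/45, 1]
j=0: u_0=53/720 ∈ [0, 7/45) → index 0
j=1: u_1=113/720 ∈ [7/45, 13/45) → index 2
j=2: u_2=173/720 ∈ [7/45, 13/45) → index 2
j=3: u_3=233/720 ∈ [13/45, 22/45) → index 4
j=4: u_4=293/720 ∈ [13/45, 22/45) → index 4
j=5: u_5=353/720 ∈ [22/45, 5/9) → index 5
j=6: u_6=413/720 ∈ [5/9, 28/45) → index 6
j=7: u_7=473/720 ∈ [28/45, 34/45) → index 7
j=8: u_8=533/720 ∈ [28/45, 34/45) → index 7
j=9: u_9=593/720 ∈ [34/45, 8/9) → index 8
j=10: u_10=653/720 ∈ [8/9, 14/15) → index 9
j=11: u_11=713/720 ∈ [43/45, 1) → index 11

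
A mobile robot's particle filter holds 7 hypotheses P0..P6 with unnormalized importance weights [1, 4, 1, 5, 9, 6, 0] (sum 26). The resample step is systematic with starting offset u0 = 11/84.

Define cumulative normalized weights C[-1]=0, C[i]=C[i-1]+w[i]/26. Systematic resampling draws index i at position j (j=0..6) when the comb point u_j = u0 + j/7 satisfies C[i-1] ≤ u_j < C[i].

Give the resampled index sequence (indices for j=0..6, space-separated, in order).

1 3 3 4 4 5 5

C = [1/26, 5/26, 3/13, 11/26, 10/13, 1, 1]
j=0: u_0=11/84 ∈ [1/26, 5/26) → index 1
j=1: u_1=23/84 ∈ [3/13, 11/26) → index 3
j=2: u_2=5/12 ∈ [3/13, 11/26) → index 3
j=3: u_3=47/84 ∈ [11/26, 10/13) → index 4
j=4: u_4=59/84 ∈ [11/26, 10/13) → index 4
j=5: u_5=71/84 ∈ [10/13, 1) → index 5
j=6: u_6=83/84 ∈ [10/13, 1) → index 5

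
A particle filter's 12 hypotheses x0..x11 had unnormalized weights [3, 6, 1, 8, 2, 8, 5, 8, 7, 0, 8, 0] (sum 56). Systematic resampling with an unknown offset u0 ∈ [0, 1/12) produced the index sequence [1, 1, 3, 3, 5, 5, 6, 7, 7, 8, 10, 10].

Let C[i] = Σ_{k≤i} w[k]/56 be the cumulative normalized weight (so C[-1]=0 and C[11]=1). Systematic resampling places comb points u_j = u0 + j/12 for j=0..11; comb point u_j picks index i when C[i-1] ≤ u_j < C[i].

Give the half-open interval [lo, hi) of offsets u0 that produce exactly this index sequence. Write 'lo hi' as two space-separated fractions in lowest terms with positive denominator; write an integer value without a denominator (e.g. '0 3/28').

3/56 11/168

C = [3/56, 9/56, 5/28, 9/28, 5/14, 1/2, 33/56, 41/56, 6/7, 6/7, 1, 1]
j=0 picked index 1: u0 ∈ [3/56, 9/56)
j=1 picked index 1: u0 ∈ [-5/168, 13/168)
j=2 picked index 3: u0 ∈ [1/84, 13/84)
j=3 picked index 3: u0 ∈ [-1/14, 1/14)
j=4 picked index 5: u0 ∈ [1/42, 1/6)
j=5 picked index 5: u0 ∈ [-5/84, 1/12)
j=6 picked index 6: u0 ∈ [0, 5/56)
j=7 picked index 7: u0 ∈ [1/168, 25/168)
j=8 picked index 7: u0 ∈ [-13/168, 11/168)
j=9 picked index 8: u0 ∈ [-1/56, 3/28)
j=10 picked index 10: u0 ∈ [1/42, 1/6)
j=11 picked index 10: u0 ∈ [-5/84, 1/12)
intersection: [3/56, 11/168)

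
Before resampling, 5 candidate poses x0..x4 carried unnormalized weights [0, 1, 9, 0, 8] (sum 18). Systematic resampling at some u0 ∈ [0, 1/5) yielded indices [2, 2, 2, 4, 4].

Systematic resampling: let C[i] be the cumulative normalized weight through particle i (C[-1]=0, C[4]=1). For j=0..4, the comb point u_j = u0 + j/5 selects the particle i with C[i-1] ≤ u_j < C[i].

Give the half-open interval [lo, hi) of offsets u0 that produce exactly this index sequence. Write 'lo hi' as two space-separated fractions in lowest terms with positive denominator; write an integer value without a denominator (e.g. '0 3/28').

C = [0, 1/18, 5/9, 5/9, 1]
j=0 picked index 2: u0 ∈ [1/18, 5/9)
j=1 picked index 2: u0 ∈ [-13/90, 16/45)
j=2 picked index 2: u0 ∈ [-31/90, 7/45)
j=3 picked index 4: u0 ∈ [-2/45, 2/5)
j=4 picked index 4: u0 ∈ [-11/45, 1/5)
intersection: [1/18, 7/45)

1/18 7/45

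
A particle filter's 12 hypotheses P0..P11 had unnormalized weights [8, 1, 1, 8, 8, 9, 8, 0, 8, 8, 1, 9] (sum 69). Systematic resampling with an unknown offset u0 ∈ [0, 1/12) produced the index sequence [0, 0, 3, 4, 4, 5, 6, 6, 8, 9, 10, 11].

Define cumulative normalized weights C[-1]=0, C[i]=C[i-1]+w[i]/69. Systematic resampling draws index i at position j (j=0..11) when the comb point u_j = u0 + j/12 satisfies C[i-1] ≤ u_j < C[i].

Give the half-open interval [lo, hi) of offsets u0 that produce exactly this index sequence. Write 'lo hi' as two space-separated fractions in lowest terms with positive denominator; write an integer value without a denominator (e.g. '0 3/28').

1/46 3/92

C = [8/69, 3/23, 10/69, 6/23, 26/69, 35/69, 43/69, 43/69, 17/23, 59/69, 20/23, 1]
j=0 picked index 0: u0 ∈ [0, 8/69)
j=1 picked index 0: u0 ∈ [-1/12, 3/92)
j=2 picked index 3: u0 ∈ [-1/46, 13/138)
j=3 picked index 4: u0 ∈ [1/92, 35/276)
j=4 picked index 4: u0 ∈ [-5/69, 1/23)
j=5 picked index 5: u0 ∈ [-11/276, 25/276)
j=6 picked index 6: u0 ∈ [1/138, 17/138)
j=7 picked index 6: u0 ∈ [-7/92, 11/276)
j=8 picked index 8: u0 ∈ [-1/23, 5/69)
j=9 picked index 9: u0 ∈ [-1/92, 29/276)
j=10 picked index 10: u0 ∈ [1/46, 5/138)
j=11 picked index 11: u0 ∈ [-13/276, 1/12)
intersection: [1/46, 3/92)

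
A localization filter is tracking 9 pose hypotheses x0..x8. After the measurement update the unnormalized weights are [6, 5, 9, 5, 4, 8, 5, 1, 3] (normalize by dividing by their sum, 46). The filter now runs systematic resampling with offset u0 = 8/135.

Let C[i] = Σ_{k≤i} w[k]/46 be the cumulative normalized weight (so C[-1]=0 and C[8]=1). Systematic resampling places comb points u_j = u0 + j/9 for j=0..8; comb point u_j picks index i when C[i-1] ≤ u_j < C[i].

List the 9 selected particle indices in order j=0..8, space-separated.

C = [3/23, 11/46, 10/23, 25/46, 29/46, 37/46, 21/23, 43/46, 1]
j=0: u_0=8/135 ∈ [0, 3/23) → index 0
j=1: u_1=23/135 ∈ [3/23, 11/46) → index 1
j=2: u_2=38/135 ∈ [11/46, 10/23) → index 2
j=3: u_3=53/135 ∈ [11/46, 10/23) → index 2
j=4: u_4=68/135 ∈ [10/23, 25/46) → index 3
j=5: u_5=83/135 ∈ [25/46, 29/46) → index 4
j=6: u_6=98/135 ∈ [29/46, 37/46) → index 5
j=7: u_7=113/135 ∈ [37/46, 21/23) → index 6
j=8: u_8=128/135 ∈ [43/46, 1) → index 8

0 1 2 2 3 4 5 6 8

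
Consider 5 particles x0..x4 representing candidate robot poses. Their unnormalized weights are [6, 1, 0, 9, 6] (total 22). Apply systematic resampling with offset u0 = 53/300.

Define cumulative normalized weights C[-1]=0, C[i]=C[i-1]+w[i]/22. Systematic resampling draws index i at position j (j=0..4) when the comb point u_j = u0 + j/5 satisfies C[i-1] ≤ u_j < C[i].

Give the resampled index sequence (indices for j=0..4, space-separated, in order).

C = [3/11, 7/22, 7/22, 8/11, 1]
j=0: u_0=53/300 ∈ [0, 3/11) → index 0
j=1: u_1=113/300 ∈ [7/22, 8/11) → index 3
j=2: u_2=173/300 ∈ [7/22, 8/11) → index 3
j=3: u_3=233/300 ∈ [8/11, 1) → index 4
j=4: u_4=293/300 ∈ [8/11, 1) → index 4

0 3 3 4 4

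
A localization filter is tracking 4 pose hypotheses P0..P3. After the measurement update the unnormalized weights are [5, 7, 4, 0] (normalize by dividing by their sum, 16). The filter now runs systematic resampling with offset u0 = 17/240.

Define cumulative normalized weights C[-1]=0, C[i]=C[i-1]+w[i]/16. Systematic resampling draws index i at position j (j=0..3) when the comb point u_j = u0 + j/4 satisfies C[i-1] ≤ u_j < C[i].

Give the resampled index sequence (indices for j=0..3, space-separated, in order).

C = [5/16, 3/4, 1, 1]
j=0: u_0=17/240 ∈ [0, 5/16) → index 0
j=1: u_1=77/240 ∈ [5/16, 3/4) → index 1
j=2: u_2=137/240 ∈ [5/16, 3/4) → index 1
j=3: u_3=197/240 ∈ [3/4, 1) → index 2

0 1 1 2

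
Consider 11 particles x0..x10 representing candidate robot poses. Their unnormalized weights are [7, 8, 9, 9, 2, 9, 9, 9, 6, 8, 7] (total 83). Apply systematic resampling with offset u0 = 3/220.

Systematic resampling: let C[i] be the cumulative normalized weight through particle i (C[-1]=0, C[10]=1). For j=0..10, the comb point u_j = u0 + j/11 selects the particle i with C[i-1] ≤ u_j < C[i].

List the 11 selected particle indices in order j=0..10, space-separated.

0 1 2 2 3 5 6 7 7 9 10

C = [7/83, 15/83, 24/83, 33/83, 35/83, 44/83, 53/83, 62/83, 68/83, 76/83, 1]
j=0: u_0=3/220 ∈ [0, 7/83) → index 0
j=1: u_1=23/220 ∈ [7/83, 15/83) → index 1
j=2: u_2=43/220 ∈ [15/83, 24/83) → index 2
j=3: u_3=63/220 ∈ [15/83, 24/83) → index 2
j=4: u_4=83/220 ∈ [24/83, 33/83) → index 3
j=5: u_5=103/220 ∈ [35/83, 44/83) → index 5
j=6: u_6=123/220 ∈ [44/83, 53/83) → index 6
j=7: u_7=13/20 ∈ [53/83, 62/83) → index 7
j=8: u_8=163/220 ∈ [53/83, 62/83) → index 7
j=9: u_9=183/220 ∈ [68/83, 76/83) → index 9
j=10: u_10=203/220 ∈ [76/83, 1) → index 10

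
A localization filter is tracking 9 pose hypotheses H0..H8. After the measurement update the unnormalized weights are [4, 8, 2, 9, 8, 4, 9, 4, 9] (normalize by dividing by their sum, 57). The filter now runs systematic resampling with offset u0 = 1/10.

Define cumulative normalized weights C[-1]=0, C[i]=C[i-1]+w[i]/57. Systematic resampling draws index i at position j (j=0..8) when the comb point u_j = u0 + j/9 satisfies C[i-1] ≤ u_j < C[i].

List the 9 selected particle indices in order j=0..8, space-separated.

1 2 3 4 5 6 6 8 8

C = [4/57, 4/19, 14/57, 23/57, 31/57, 35/57, 44/57, 16/19, 1]
j=0: u_0=1/10 ∈ [4/57, 4/19) → index 1
j=1: u_1=19/90 ∈ [4/19, 14/57) → index 2
j=2: u_2=29/90 ∈ [14/57, 23/57) → index 3
j=3: u_3=13/30 ∈ [23/57, 31/57) → index 4
j=4: u_4=49/90 ∈ [31/57, 35/57) → index 5
j=5: u_5=59/90 ∈ [35/57, 44/57) → index 6
j=6: u_6=23/30 ∈ [35/57, 44/57) → index 6
j=7: u_7=79/90 ∈ [16/19, 1) → index 8
j=8: u_8=89/90 ∈ [16/19, 1) → index 8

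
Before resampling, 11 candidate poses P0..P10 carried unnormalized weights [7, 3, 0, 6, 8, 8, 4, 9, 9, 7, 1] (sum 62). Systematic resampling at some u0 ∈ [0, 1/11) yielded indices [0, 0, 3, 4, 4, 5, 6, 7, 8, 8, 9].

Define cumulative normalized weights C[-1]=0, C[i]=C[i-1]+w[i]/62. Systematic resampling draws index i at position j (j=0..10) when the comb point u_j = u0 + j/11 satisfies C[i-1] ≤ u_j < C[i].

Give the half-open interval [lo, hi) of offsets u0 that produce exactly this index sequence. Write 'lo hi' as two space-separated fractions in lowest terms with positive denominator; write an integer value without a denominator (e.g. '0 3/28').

0 15/682

C = [7/62, 5/31, 5/31, 8/31, 12/31, 16/31, 18/31, 45/62, 27/31, 61/62, 1]
j=0 picked index 0: u0 ∈ [0, 7/62)
j=1 picked index 0: u0 ∈ [-1/11, 15/682)
j=2 picked index 3: u0 ∈ [-7/341, 26/341)
j=3 picked index 4: u0 ∈ [-5/341, 39/341)
j=4 picked index 4: u0 ∈ [-36/341, 8/341)
j=5 picked index 5: u0 ∈ [-23/341, 21/341)
j=6 picked index 6: u0 ∈ [-10/341, 12/341)
j=7 picked index 7: u0 ∈ [-19/341, 61/682)
j=8 picked index 8: u0 ∈ [-1/682, 49/341)
j=9 picked index 8: u0 ∈ [-63/682, 18/341)
j=10 picked index 9: u0 ∈ [-13/341, 51/682)
intersection: [0, 15/682)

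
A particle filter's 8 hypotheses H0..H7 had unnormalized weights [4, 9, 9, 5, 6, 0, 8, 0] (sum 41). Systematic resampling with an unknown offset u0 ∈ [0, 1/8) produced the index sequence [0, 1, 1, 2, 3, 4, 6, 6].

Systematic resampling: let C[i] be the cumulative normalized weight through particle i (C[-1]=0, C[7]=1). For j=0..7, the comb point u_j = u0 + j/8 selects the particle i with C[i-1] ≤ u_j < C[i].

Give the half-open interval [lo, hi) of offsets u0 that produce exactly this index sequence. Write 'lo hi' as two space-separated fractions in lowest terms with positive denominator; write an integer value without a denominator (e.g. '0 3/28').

C = [4/41, 13/41, 22/41, 27/41, 33/41, 33/41, 1, 1]
j=0 picked index 0: u0 ∈ [0, 4/41)
j=1 picked index 1: u0 ∈ [-9/328, 63/328)
j=2 picked index 1: u0 ∈ [-25/164, 11/164)
j=3 picked index 2: u0 ∈ [-19/328, 53/328)
j=4 picked index 3: u0 ∈ [3/82, 13/82)
j=5 picked index 4: u0 ∈ [11/328, 59/328)
j=6 picked index 6: u0 ∈ [9/164, 1/4)
j=7 picked index 6: u0 ∈ [-23/328, 1/8)
intersection: [9/164, 11/164)

9/164 11/164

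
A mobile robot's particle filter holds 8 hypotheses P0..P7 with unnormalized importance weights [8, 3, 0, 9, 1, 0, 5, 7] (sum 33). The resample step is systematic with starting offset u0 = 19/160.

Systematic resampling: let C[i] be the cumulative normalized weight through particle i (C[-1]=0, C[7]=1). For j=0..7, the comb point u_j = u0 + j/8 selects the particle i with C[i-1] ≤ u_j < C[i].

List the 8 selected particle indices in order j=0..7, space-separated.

C = [8/33, 1/3, 1/3, 20/33, 7/11, 7/11, 26/33, 1]
j=0: u_0=19/160 ∈ [0, 8/33) → index 0
j=1: u_1=39/160 ∈ [8/33, 1/3) → index 1
j=2: u_2=59/160 ∈ [1/3, 20/33) → index 3
j=3: u_3=79/160 ∈ [1/3, 20/33) → index 3
j=4: u_4=99/160 ∈ [20/33, 7/11) → index 4
j=5: u_5=119/160 ∈ [7/11, 26/33) → index 6
j=6: u_6=139/160 ∈ [26/33, 1) → index 7
j=7: u_7=159/160 ∈ [26/33, 1) → index 7

0 1 3 3 4 6 7 7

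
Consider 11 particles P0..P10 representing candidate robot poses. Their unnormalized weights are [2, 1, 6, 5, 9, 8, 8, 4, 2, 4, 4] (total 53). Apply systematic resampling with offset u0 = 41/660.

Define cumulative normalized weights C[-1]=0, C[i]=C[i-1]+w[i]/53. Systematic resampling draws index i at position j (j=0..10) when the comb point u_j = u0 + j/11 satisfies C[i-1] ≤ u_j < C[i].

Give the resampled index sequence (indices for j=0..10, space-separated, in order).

2 2 3 4 4 5 6 6 7 9 10

C = [2/53, 3/53, 9/53, 14/53, 23/53, 31/53, 39/53, 43/53, 45/53, 49/53, 1]
j=0: u_0=41/660 ∈ [3/53, 9/53) → index 2
j=1: u_1=101/660 ∈ [3/53, 9/53) → index 2
j=2: u_2=161/660 ∈ [9/53, 14/53) → index 3
j=3: u_3=221/660 ∈ [14/53, 23/53) → index 4
j=4: u_4=281/660 ∈ [14/53, 23/53) → index 4
j=5: u_5=31/60 ∈ [23/53, 31/53) → index 5
j=6: u_6=401/660 ∈ [31/53, 39/53) → index 6
j=7: u_7=461/660 ∈ [31/53, 39/53) → index 6
j=8: u_8=521/660 ∈ [39/53, 43/53) → index 7
j=9: u_9=581/660 ∈ [45/53, 49/53) → index 9
j=10: u_10=641/660 ∈ [49/53, 1) → index 10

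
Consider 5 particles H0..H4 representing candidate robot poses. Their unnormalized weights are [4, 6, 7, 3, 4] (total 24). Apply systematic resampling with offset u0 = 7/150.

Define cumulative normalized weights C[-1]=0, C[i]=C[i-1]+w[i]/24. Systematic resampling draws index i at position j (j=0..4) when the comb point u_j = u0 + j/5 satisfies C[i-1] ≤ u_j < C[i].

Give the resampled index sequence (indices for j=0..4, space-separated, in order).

0 1 2 2 4

C = [1/6, 5/12, 17/24, 5/6, 1]
j=0: u_0=7/150 ∈ [0, 1/6) → index 0
j=1: u_1=37/150 ∈ [1/6, 5/12) → index 1
j=2: u_2=67/150 ∈ [5/12, 17/24) → index 2
j=3: u_3=97/150 ∈ [5/12, 17/24) → index 2
j=4: u_4=127/150 ∈ [5/6, 1) → index 4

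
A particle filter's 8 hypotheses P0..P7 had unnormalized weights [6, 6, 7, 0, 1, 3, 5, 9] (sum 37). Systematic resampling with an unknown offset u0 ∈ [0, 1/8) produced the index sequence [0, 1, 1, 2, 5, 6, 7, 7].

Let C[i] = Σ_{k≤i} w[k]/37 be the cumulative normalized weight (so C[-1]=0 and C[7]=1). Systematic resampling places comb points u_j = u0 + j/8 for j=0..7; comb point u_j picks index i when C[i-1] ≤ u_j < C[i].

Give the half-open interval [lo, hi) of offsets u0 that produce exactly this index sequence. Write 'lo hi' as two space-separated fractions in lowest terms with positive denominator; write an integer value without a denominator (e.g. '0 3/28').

3/74 11/148

C = [6/37, 12/37, 19/37, 19/37, 20/37, 23/37, 28/37, 1]
j=0 picked index 0: u0 ∈ [0, 6/37)
j=1 picked index 1: u0 ∈ [11/296, 59/296)
j=2 picked index 1: u0 ∈ [-13/148, 11/148)
j=3 picked index 2: u0 ∈ [-15/296, 41/296)
j=4 picked index 5: u0 ∈ [3/74, 9/74)
j=5 picked index 6: u0 ∈ [-1/296, 39/296)
j=6 picked index 7: u0 ∈ [1/148, 1/4)
j=7 picked index 7: u0 ∈ [-35/296, 1/8)
intersection: [3/74, 11/148)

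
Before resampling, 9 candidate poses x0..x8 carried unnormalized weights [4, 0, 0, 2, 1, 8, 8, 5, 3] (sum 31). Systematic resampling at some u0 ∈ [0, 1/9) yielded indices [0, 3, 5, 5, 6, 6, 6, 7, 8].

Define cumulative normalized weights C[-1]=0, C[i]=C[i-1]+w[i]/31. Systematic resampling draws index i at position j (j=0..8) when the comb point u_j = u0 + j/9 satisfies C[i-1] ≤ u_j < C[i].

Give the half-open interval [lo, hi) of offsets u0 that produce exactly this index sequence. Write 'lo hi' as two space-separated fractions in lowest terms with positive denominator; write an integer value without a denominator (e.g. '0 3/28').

C = [4/31, 4/31, 4/31, 6/31, 7/31, 15/31, 23/31, 28/31, 1]
j=0 picked index 0: u0 ∈ [0, 4/31)
j=1 picked index 3: u0 ∈ [5/279, 23/279)
j=2 picked index 5: u0 ∈ [1/279, 73/279)
j=3 picked index 5: u0 ∈ [-10/93, 14/93)
j=4 picked index 6: u0 ∈ [11/279, 83/279)
j=5 picked index 6: u0 ∈ [-20/279, 52/279)
j=6 picked index 6: u0 ∈ [-17/93, 7/93)
j=7 picked index 7: u0 ∈ [-10/279, 35/279)
j=8 picked index 8: u0 ∈ [4/279, 1/9)
intersection: [11/279, 7/93)

11/279 7/93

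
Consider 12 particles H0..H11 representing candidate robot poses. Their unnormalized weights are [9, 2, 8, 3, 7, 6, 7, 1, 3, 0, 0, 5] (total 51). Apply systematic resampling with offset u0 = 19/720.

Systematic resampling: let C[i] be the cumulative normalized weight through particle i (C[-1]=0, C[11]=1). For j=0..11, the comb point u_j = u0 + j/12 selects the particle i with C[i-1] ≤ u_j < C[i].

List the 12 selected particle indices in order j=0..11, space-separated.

C = [3/17, 11/51, 19/51, 22/51, 29/51, 35/51, 14/17, 43/51, 46/51, 46/51, 46/51, 1]
j=0: u_0=19/720 ∈ [0, 3/17) → index 0
j=1: u_1=79/720 ∈ [0, 3/17) → index 0
j=2: u_2=139/720 ∈ [3/17, 11/51) → index 1
j=3: u_3=199/720 ∈ [11/51, 19/51) → index 2
j=4: u_4=259/720 ∈ [11/51, 19/51) → index 2
j=5: u_5=319/720 ∈ [22/51, 29/51) → index 4
j=6: u_6=379/720 ∈ [22/51, 29/51) → index 4
j=7: u_7=439/720 ∈ [29/51, 35/51) → index 5
j=8: u_8=499/720 ∈ [35/51, 14/17) → index 6
j=9: u_9=559/720 ∈ [35/51, 14/17) → index 6
j=10: u_10=619/720 ∈ [43/51, 46/51) → index 8
j=11: u_11=679/720 ∈ [46/51, 1) → index 11

0 0 1 2 2 4 4 5 6 6 8 11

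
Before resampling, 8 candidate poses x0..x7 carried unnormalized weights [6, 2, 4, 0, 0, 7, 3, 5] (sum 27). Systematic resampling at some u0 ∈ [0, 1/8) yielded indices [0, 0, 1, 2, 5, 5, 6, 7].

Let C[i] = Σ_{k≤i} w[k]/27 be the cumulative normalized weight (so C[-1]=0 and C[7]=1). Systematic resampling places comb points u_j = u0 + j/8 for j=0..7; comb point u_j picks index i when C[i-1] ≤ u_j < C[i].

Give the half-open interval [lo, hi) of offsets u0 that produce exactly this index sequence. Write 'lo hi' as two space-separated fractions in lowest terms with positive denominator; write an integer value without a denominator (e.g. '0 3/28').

0 5/108

C = [2/9, 8/27, 4/9, 4/9, 4/9, 19/27, 22/27, 1]
j=0 picked index 0: u0 ∈ [0, 2/9)
j=1 picked index 0: u0 ∈ [-1/8, 7/72)
j=2 picked index 1: u0 ∈ [-1/36, 5/108)
j=3 picked index 2: u0 ∈ [-17/216, 5/72)
j=4 picked index 5: u0 ∈ [-1/18, 11/54)
j=5 picked index 5: u0 ∈ [-13/72, 17/216)
j=6 picked index 6: u0 ∈ [-5/108, 7/108)
j=7 picked index 7: u0 ∈ [-13/216, 1/8)
intersection: [0, 5/108)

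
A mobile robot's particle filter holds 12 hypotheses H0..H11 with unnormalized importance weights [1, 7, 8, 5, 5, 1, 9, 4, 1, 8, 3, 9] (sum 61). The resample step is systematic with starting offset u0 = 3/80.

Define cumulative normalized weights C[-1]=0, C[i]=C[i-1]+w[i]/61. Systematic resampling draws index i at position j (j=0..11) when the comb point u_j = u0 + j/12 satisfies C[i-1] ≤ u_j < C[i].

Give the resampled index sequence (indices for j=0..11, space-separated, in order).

C = [1/61, 8/61, 16/61, 21/61, 26/61, 27/61, 36/61, 40/61, 41/61, 49/61, 52/61, 1]
j=0: u_0=3/80 ∈ [1/61, 8/61) → index 1
j=1: u_1=29/240 ∈ [1/61, 8/61) → index 1
j=2: u_2=49/240 ∈ [8/61, 16/61) → index 2
j=3: u_3=23/80 ∈ [16/61, 21/61) → index 3
j=4: u_4=89/240 ∈ [21/61, 26/61) → index 4
j=5: u_5=109/240 ∈ [27/61, 36/61) → index 6
j=6: u_6=43/80 ∈ [27/61, 36/61) → index 6
j=7: u_7=149/240 ∈ [36/61, 40/61) → index 7
j=8: u_8=169/240 ∈ [41/61, 49/61) → index 9
j=9: u_9=63/80 ∈ [41/61, 49/61) → index 9
j=10: u_10=209/240 ∈ [52/61, 1) → index 11
j=11: u_11=229/240 ∈ [52/61, 1) → index 11

1 1 2 3 4 6 6 7 9 9 11 11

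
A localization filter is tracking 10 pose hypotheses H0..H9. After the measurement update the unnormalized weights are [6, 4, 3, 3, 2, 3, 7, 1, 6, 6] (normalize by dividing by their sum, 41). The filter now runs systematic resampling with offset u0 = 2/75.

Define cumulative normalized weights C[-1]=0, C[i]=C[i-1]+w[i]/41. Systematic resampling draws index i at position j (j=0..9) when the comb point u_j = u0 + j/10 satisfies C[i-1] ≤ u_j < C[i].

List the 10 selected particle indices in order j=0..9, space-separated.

C = [6/41, 10/41, 13/41, 16/41, 18/41, 21/41, 28/41, 29/41, 35/41, 1]
j=0: u_0=2/75 ∈ [0, 6/41) → index 0
j=1: u_1=19/150 ∈ [0, 6/41) → index 0
j=2: u_2=17/75 ∈ [6/41, 10/41) → index 1
j=3: u_3=49/150 ∈ [13/41, 16/41) → index 3
j=4: u_4=32/75 ∈ [16/41, 18/41) → index 4
j=5: u_5=79/150 ∈ [21/41, 28/41) → index 6
j=6: u_6=47/75 ∈ [21/41, 28/41) → index 6
j=7: u_7=109/150 ∈ [29/41, 35/41) → index 8
j=8: u_8=62/75 ∈ [29/41, 35/41) → index 8
j=9: u_9=139/150 ∈ [35/41, 1) → index 9

0 0 1 3 4 6 6 8 8 9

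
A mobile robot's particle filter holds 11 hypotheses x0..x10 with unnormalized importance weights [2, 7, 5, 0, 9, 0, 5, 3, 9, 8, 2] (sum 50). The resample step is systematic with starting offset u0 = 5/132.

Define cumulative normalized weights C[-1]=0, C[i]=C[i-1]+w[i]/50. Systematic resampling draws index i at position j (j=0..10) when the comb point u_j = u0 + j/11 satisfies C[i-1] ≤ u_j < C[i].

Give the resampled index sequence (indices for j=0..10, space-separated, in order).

C = [1/25, 9/50, 7/25, 7/25, 23/50, 23/50, 14/25, 31/50, 4/5, 24/25, 1]
j=0: u_0=5/132 ∈ [0, 1/25) → index 0
j=1: u_1=17/132 ∈ [1/25, 9/50) → index 1
j=2: u_2=29/132 ∈ [9/50, 7/25) → index 2
j=3: u_3=41/132 ∈ [7/25, 23/50) → index 4
j=4: u_4=53/132 ∈ [7/25, 23/50) → index 4
j=5: u_5=65/132 ∈ [23/50, 14/25) → index 6
j=6: u_6=7/12 ∈ [14/25, 31/50) → index 7
j=7: u_7=89/132 ∈ [31/50, 4/5) → index 8
j=8: u_8=101/132 ∈ [31/50, 4/5) → index 8
j=9: u_9=113/132 ∈ [4/5, 24/25) → index 9
j=10: u_10=125/132 ∈ [4/5, 24/25) → index 9

0 1 2 4 4 6 7 8 8 9 9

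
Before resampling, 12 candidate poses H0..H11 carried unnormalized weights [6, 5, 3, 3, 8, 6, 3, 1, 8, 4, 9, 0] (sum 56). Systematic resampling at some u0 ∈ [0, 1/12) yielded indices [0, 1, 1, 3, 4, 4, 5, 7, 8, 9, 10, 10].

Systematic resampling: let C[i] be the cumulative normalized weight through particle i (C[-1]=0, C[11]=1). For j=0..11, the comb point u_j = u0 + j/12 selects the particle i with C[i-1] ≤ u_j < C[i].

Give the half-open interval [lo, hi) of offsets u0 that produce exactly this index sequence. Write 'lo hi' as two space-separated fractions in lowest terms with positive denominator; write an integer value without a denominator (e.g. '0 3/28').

1/42 5/168

C = [3/28, 11/56, 1/4, 17/56, 25/56, 31/56, 17/28, 5/8, 43/56, 47/56, 1, 1]
j=0 picked index 0: u0 ∈ [0, 3/28)
j=1 picked index 1: u0 ∈ [1/42, 19/168)
j=2 picked index 1: u0 ∈ [-5/84, 5/168)
j=3 picked index 3: u0 ∈ [0, 3/56)
j=4 picked index 4: u0 ∈ [-5/168, 19/168)
j=5 picked index 4: u0 ∈ [-19/168, 5/168)
j=6 picked index 5: u0 ∈ [-3/56, 3/56)
j=7 picked index 7: u0 ∈ [1/42, 1/24)
j=8 picked index 8: u0 ∈ [-1/24, 17/168)
j=9 picked index 9: u0 ∈ [1/56, 5/56)
j=10 picked index 10: u0 ∈ [1/168, 1/6)
j=11 picked index 10: u0 ∈ [-13/168, 1/12)
intersection: [1/42, 5/168)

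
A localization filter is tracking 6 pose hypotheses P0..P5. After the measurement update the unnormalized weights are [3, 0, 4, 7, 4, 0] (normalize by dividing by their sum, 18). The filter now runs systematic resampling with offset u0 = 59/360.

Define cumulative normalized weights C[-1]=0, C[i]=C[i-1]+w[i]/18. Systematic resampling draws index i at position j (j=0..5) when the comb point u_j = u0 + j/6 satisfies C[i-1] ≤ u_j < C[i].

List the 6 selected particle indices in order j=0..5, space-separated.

0 2 3 3 4 4

C = [1/6, 1/6, 7/18, 7/9, 1, 1]
j=0: u_0=59/360 ∈ [0, 1/6) → index 0
j=1: u_1=119/360 ∈ [1/6, 7/18) → index 2
j=2: u_2=179/360 ∈ [7/18, 7/9) → index 3
j=3: u_3=239/360 ∈ [7/18, 7/9) → index 3
j=4: u_4=299/360 ∈ [7/9, 1) → index 4
j=5: u_5=359/360 ∈ [7/9, 1) → index 4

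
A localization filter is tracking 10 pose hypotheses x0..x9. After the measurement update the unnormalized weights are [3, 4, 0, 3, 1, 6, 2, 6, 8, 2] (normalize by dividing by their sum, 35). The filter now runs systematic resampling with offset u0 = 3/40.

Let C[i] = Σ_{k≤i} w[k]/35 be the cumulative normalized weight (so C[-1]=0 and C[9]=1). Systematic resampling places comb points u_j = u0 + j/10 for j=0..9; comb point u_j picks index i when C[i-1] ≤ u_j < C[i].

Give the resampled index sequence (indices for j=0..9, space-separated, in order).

0 1 3 5 5 7 7 8 8 9

C = [3/35, 1/5, 1/5, 2/7, 11/35, 17/35, 19/35, 5/7, 33/35, 1]
j=0: u_0=3/40 ∈ [0, 3/35) → index 0
j=1: u_1=7/40 ∈ [3/35, 1/5) → index 1
j=2: u_2=11/40 ∈ [1/5, 2/7) → index 3
j=3: u_3=3/8 ∈ [11/35, 17/35) → index 5
j=4: u_4=19/40 ∈ [11/35, 17/35) → index 5
j=5: u_5=23/40 ∈ [19/35, 5/7) → index 7
j=6: u_6=27/40 ∈ [19/35, 5/7) → index 7
j=7: u_7=31/40 ∈ [5/7, 33/35) → index 8
j=8: u_8=7/8 ∈ [5/7, 33/35) → index 8
j=9: u_9=39/40 ∈ [33/35, 1) → index 9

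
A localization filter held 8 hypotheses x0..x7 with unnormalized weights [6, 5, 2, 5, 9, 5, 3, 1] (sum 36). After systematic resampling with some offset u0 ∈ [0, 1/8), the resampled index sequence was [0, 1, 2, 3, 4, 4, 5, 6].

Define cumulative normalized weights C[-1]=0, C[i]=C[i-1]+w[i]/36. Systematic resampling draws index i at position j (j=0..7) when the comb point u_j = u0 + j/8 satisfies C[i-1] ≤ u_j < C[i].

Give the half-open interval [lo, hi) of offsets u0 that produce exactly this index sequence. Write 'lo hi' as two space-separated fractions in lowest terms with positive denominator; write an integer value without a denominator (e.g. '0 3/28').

C = [1/6, 11/36, 13/36, 1/2, 3/4, 8/9, 35/36, 1]
j=0 picked index 0: u0 ∈ [0, 1/6)
j=1 picked index 1: u0 ∈ [1/24, 13/72)
j=2 picked index 2: u0 ∈ [1/18, 1/9)
j=3 picked index 3: u0 ∈ [-1/72, 1/8)
j=4 picked index 4: u0 ∈ [0, 1/4)
j=5 picked index 4: u0 ∈ [-1/8, 1/8)
j=6 picked index 5: u0 ∈ [0, 5/36)
j=7 picked index 6: u0 ∈ [1/72, 7/72)
intersection: [1/18, 7/72)

1/18 7/72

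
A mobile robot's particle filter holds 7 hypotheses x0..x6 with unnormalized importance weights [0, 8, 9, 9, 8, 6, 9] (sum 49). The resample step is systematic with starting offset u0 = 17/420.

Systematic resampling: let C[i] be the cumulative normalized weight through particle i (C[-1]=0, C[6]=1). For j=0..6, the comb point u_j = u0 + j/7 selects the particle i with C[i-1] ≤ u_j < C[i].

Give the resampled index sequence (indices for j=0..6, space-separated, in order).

C = [0, 8/49, 17/49, 26/49, 34/49, 40/49, 1]
j=0: u_0=17/420 ∈ [0, 8/49) → index 1
j=1: u_1=11/60 ∈ [8/49, 17/49) → index 2
j=2: u_2=137/420 ∈ [8/49, 17/49) → index 2
j=3: u_3=197/420 ∈ [17/49, 26/49) → index 3
j=4: u_4=257/420 ∈ [26/49, 34/49) → index 4
j=5: u_5=317/420 ∈ [34/49, 40/49) → index 5
j=6: u_6=377/420 ∈ [40/49, 1) → index 6

1 2 2 3 4 5 6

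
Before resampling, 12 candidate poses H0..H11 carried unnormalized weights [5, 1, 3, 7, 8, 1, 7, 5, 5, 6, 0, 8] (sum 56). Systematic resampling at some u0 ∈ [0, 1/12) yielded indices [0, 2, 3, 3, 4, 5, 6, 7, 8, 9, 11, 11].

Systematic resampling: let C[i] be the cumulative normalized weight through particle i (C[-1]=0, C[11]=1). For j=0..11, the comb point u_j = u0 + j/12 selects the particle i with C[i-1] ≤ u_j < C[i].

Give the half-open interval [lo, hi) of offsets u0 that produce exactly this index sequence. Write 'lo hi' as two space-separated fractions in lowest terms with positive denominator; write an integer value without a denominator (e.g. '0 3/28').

C = [5/56, 3/28, 9/56, 2/7, 3/7, 25/56, 4/7, 37/56, 3/4, 6/7, 6/7, 1]
j=0 picked index 0: u0 ∈ [0, 5/56)
j=1 picked index 2: u0 ∈ [1/42, 13/168)
j=2 picked index 3: u0 ∈ [-1/168, 5/42)
j=3 picked index 3: u0 ∈ [-5/56, 1/28)
j=4 picked index 4: u0 ∈ [-1/21, 2/21)
j=5 picked index 5: u0 ∈ [1/84, 5/168)
j=6 picked index 6: u0 ∈ [-3/56, 1/14)
j=7 picked index 7: u0 ∈ [-1/84, 13/168)
j=8 picked index 8: u0 ∈ [-1/168, 1/12)
j=9 picked index 9: u0 ∈ [0, 3/28)
j=10 picked index 11: u0 ∈ [1/42, 1/6)
j=11 picked index 11: u0 ∈ [-5/84, 1/12)
intersection: [1/42, 5/168)

1/42 5/168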